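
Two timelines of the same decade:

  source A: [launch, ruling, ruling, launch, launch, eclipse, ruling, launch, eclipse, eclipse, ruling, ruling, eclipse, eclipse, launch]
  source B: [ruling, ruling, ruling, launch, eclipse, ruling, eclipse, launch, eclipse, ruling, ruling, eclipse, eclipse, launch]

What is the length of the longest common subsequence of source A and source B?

12

Pick ruling at source A[2]=source B[2]; then ruling at source A[3]=source B[3]; then launch at source A[5]=source B[4]; then eclipse at source A[6]=source B[5]; then ruling at source A[7]=source B[6]; then launch at source A[8]=source B[8]; then eclipse at source A[10]=source B[9]; then ruling at source A[11]=source B[10]; then ruling at source A[12]=source B[11]; then eclipse at source A[13]=source B[12]; then eclipse at source A[14]=source B[13]; then launch at source A[15]=source B[14]; all 12 events appear in both, in order, and the DP table's final entry dp[15][14] is also 12, so no common subsequence is longer.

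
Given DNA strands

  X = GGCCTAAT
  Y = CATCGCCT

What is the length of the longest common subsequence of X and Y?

Let dp[i][j] be the LCS length of the first i bases of X and the first j bases of Y. dp[i][j] = dp[i-1][j-1]+1 when the i-th and j-th bases match, else max(dp[i-1][j], dp[i][j-1]).
    ·  C  A  T  C  G  C  C  T
 ·  0  0  0  0  0  0  0  0  0
 G  0  0  0  0  0  1  1  1  1
 G  0  0  0  0  0  1  1  1  1
 C  0  1  1  1  1  1  2  2  2
 C  0  1  1  1  2  2  2  3  3
 T  0  1  1  2  2  2  2  3  4
 A  0  1  2  2  2  2  2  3  4
 A  0  1  2  2  2  2  2  3  4
 T  0  1  2  3  3  3  3  3  4
dp[8][8] = 4. One LCS (by backtracking along matches): GCCT.

4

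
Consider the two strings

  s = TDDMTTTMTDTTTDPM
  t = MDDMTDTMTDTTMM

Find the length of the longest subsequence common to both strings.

Pick D (s #2, t #2); then D (s #3, t #3); then M (s #4, t #4); then T (s #5, t #5); then T (s #7, t #7); then M (s #8, t #8); then T (s #9, t #9); then D (s #10, t #10); then T (s #11, t #11); then T (s #12, t #12); then M (s #16, t #14); all 11 characters appear in both, in order, and the DP table's final entry dp[16][14] is also 11, so no common subsequence is longer.

11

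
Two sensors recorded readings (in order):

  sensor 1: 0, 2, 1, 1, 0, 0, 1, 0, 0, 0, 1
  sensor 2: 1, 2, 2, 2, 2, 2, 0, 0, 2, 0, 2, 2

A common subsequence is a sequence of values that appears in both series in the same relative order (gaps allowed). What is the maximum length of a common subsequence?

One common subsequence of length 4: 2 [2,6] → 0 [5,7] → 0 [6,8] → 0 [8,10]. dp[11][12] = 4 confirms this is the maximum.

4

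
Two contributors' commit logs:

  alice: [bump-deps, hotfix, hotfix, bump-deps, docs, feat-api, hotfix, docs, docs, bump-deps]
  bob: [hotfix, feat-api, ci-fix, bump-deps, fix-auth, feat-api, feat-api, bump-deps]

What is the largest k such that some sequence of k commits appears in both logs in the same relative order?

Match hotfix (alice #2, bob #1) → bump-deps (alice #4, bob #4) → feat-api (alice #6, bob #7) → bump-deps (alice #10, bob #8) — 4 commits in the same relative order in both. The LCS DP gives dp[10][8] = 4, so this is optimal.

4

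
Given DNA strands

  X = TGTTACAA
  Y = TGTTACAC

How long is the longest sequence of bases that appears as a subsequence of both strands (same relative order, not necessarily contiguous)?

One common subsequence of length 7: T at X[1]=Y[1], G at X[2]=Y[2], T at X[3]=Y[3], T at X[4]=Y[4], A at X[5]=Y[5], C at X[6]=Y[6], A at X[7]=Y[7]. The LCS DP gives dp[8][8] = 7, so this is optimal.

7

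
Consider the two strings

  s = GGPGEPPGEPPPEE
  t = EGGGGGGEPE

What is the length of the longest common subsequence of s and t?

Let dp[i][j] be the LCS length of the first i characters of s and the first j characters of t. dp[i][j] = dp[i-1][j-1]+1 when the i-th and j-th characters match, else max(dp[i-1][j], dp[i][j-1]).
    ·  E  G  G  G  G  G  G  E  P  E
 ·  0  0  0  0  0  0  0  0  0  0  0
 G  0  0  1  1  1  1  1  1  1  1  1
 G  0  0  1  2  2  2  2  2  2  2  2
 P  0  0  1  2  2  2  2  2  2  3  3
 G  0  0  1  2  3  3  3  3  3  3  3
 E  0  1  1  2  3  3  3  3  4  4  4
 P  0  1  1  2  3  3  3  3  4  5  5
 P  0  1  1  2  3  3  3  3  4  5  5
 G  0  1  2  2  3  4  4  4  4  5  5
 E  0  1  2  2  3  4  4  4  5  5  6
 P  0  1  2  2  3  4  4  4  5  6  6
 P  0  1  2  2  3  4  4  4  5  6  6
 P  0  1  2  2  3  4  4  4  5  6  6
 E  0  1  2  2  3  4  4  4  5  6  7
 E  0  1  2  2  3  4  4  4  5  6  7
dp[14][10] = 7. One LCS (by backtracking along matches): GGGGEPE.

7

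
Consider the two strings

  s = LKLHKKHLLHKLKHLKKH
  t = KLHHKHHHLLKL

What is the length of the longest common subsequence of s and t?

Match K [2,1]; then L [3,2]; then H [4,4]; then K [5,5]; then H [7,8]; then L [9,9]; then L [12,10]; then K [13,11]; then L [15,12] — 9 characters in the same relative order in both. The LCS DP gives dp[18][12] = 9, so this is optimal.

9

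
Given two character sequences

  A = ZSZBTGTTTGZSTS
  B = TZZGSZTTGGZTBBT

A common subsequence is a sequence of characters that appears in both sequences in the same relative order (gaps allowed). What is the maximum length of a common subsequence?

Taking Z [1,3] → S [2,5] → Z [3,6] → T [5,8] → G [6,9] → G [10,10] → Z [11,11] → T [13,15] gives a common subsequence of length 8. Since dp[14][15] = 8, nothing longer is possible.

8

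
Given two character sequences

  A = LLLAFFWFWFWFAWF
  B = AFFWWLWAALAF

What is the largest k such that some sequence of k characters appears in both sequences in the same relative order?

8

Match A at A[4]=B[1], F at A[5]=B[2], F at A[6]=B[3], W at A[7]=B[4], W at A[9]=B[5], W at A[11]=B[7], A at A[13]=B[11], F at A[15]=B[12] — 8 characters in the same relative order in both. dp[15][12] = 8 confirms this is the maximum.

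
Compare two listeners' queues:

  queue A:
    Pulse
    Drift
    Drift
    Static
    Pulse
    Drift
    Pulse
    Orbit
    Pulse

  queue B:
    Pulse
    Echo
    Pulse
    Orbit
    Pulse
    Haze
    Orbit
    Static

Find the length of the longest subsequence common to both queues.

Match Pulse at queue A[1]=queue B[1]; then Pulse at queue A[5]=queue B[3]; then Pulse at queue A[7]=queue B[5]; then Orbit at queue A[8]=queue B[7] — 4 songs in the same relative order in both. dp[9][8] = 4 confirms this is the maximum.

4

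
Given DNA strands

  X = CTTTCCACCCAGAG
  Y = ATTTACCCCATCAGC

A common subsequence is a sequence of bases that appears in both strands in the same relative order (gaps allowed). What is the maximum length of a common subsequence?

Pick T at X[2]=Y[2] → T at X[3]=Y[3] → T at X[4]=Y[4] → C at X[5]=Y[6] → C at X[6]=Y[7] → C at X[8]=Y[8] → C at X[9]=Y[9] → C at X[10]=Y[12] → A at X[11]=Y[13] → G at X[12]=Y[14]; all 10 bases appear in both, in order. dp[14][15] = 10 confirms this is the maximum.

10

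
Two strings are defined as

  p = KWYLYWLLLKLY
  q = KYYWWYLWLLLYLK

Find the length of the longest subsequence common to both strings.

Pick K at p[1]=q[1]; then W at p[2]=q[5]; then Y at p[3]=q[6]; then L at p[4]=q[7]; then W at p[6]=q[8]; then L at p[7]=q[10]; then L at p[8]=q[11]; then L at p[9]=q[13]; then K at p[10]=q[14]; all 9 characters appear in both, in order, and the DP table's final entry dp[12][14] is also 9, so no common subsequence is longer.

9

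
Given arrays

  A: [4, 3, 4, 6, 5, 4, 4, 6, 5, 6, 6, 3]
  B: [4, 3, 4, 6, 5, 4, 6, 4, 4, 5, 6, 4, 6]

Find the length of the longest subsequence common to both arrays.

Pick 4 [1,1]; then 3 [2,2]; then 4 [3,3]; then 6 [4,4]; then 5 [5,5]; then 4 [6,8]; then 4 [7,9]; then 5 [9,10]; then 6 [10,11]; then 6 [11,13]; all 10 values appear in both, in order. Since dp[12][13] = 10, nothing longer is possible.

10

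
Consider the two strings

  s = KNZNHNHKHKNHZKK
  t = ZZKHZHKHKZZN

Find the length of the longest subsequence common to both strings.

Pick K (s #1, t #3), then Z (s #3, t #5), then H (s #7, t #6), then K (s #8, t #7), then H (s #9, t #8), then K (s #10, t #9), then N (s #11, t #12); all 7 characters appear in both, in order. The LCS DP gives dp[15][12] = 7, so this is optimal.

7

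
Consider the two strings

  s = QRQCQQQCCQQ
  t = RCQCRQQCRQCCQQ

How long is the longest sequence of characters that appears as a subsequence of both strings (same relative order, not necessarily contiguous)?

10

Pick R [2,1], then Q [3,3], then C [4,4], then Q [5,6], then Q [6,7], then Q [7,10], then C [8,11], then C [9,12], then Q [10,13], then Q [11,14]; all 10 characters appear in both, in order, and the DP table's final entry dp[11][14] is also 10, so no common subsequence is longer.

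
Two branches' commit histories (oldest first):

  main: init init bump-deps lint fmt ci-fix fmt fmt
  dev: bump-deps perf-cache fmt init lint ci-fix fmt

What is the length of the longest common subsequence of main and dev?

One common subsequence of length 4: init at main[2]=dev[4] → lint at main[4]=dev[5] → ci-fix at main[6]=dev[6] → fmt at main[8]=dev[7]. Since dp[8][7] = 4, nothing longer is possible.

4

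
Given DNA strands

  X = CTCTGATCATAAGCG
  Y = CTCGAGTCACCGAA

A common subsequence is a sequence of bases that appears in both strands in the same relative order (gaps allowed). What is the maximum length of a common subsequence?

Taking C at X[1]=Y[1], T at X[2]=Y[2], C at X[3]=Y[3], G at X[5]=Y[4], A at X[6]=Y[5], T at X[7]=Y[7], C at X[8]=Y[8], A at X[9]=Y[9], A at X[11]=Y[13], A at X[12]=Y[14] gives a common subsequence of length 10, and the DP table's final entry dp[15][14] is also 10, so no common subsequence is longer.

10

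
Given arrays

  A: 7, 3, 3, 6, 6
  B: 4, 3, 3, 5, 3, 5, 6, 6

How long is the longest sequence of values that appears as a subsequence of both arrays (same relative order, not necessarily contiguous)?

Let dp[i][j] be the LCS length of the first i values of A and the first j values of B. dp[i][j] = dp[i-1][j-1]+1 when the i-th and j-th values match, else max(dp[i-1][j], dp[i][j-1]).
    ·  4  3  3  5  3  5  6  6
 ·  0  0  0  0  0  0  0  0  0
 7  0  0  0  0  0  0  0  0  0
 3  0  0  1  1  1  1  1  1  1
 3  0  0  1  2  2  2  2  2  2
 6  0  0  1  2  2  2  2  3  3
 6  0  0  1  2  2  2  2  3  4
dp[5][8] = 4. One LCS (by backtracking along matches): 3, 3, 6, 6.

4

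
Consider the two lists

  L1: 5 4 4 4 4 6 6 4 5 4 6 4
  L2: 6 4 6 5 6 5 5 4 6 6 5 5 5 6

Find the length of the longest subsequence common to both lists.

6

Taking 5 [1,7] → 4 [5,8] → 6 [6,9] → 6 [7,10] → 5 [9,13] → 6 [11,14] gives a common subsequence of length 6, and the DP table's final entry dp[12][14] is also 6, so no common subsequence is longer.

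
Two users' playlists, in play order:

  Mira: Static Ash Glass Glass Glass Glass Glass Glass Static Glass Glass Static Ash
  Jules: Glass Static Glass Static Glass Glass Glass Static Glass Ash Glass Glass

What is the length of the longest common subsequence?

8

Match Static [1,2] → Glass [3,3] → Glass [4,5] → Glass [5,6] → Glass [6,7] → Glass [7,9] → Glass [10,11] → Glass [11,12] — 8 songs in the same relative order in both. dp[13][12] = 8 confirms this is the maximum.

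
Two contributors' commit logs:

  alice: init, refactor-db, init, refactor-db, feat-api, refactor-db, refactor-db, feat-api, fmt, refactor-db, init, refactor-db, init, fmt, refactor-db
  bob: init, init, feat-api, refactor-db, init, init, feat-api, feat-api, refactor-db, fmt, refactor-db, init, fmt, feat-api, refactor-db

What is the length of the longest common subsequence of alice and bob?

Match init (alice #1, bob #2) → refactor-db (alice #2, bob #4) → init (alice #3, bob #6) → feat-api (alice #5, bob #8) → refactor-db (alice #7, bob #9) → fmt (alice #9, bob #10) → refactor-db (alice #12, bob #11) → init (alice #13, bob #12) → fmt (alice #14, bob #13) → refactor-db (alice #15, bob #15) — 10 commits in the same relative order in both. The LCS DP gives dp[15][15] = 10, so this is optimal.

10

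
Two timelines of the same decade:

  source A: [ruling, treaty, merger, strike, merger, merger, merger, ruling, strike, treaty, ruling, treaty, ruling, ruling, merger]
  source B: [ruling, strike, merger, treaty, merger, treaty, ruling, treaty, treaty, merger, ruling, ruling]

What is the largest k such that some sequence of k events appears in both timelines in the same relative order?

9

Taking ruling at source A[1]=source B[1], then strike at source A[4]=source B[2], then merger at source A[5]=source B[3], then merger at source A[6]=source B[5], then ruling at source A[8]=source B[7], then treaty at source A[10]=source B[8], then treaty at source A[12]=source B[9], then ruling at source A[13]=source B[11], then ruling at source A[14]=source B[12] gives a common subsequence of length 9. dp[15][12] = 9 confirms this is the maximum.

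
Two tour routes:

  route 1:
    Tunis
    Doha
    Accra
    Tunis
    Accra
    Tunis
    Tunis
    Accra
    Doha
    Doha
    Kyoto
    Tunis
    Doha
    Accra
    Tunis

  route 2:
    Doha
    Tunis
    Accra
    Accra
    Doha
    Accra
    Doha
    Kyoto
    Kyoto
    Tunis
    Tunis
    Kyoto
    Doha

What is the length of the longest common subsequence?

Match Doha [2,1]; then Tunis [4,2]; then Accra [5,3]; then Accra [8,4]; then Doha [9,5]; then Doha [10,7]; then Kyoto [11,9]; then Tunis [12,11]; then Doha [13,13] — 9 stops in the same relative order in both, and the DP table's final entry dp[15][13] is also 9, so no common subsequence is longer.

9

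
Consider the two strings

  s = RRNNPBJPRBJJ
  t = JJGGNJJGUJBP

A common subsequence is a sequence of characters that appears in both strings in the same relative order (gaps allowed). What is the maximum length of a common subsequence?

4

Let dp[i][j] be the LCS length of the first i characters of s and the first j characters of t. dp[i][j] = dp[i-1][j-1]+1 when the i-th and j-th characters match, else max(dp[i-1][j], dp[i][j-1]).
    ·  J  J  G  G  N  J  J  G  U  J  B  P
 ·  0  0  0  0  0  0  0  0  0  0  0  0  0
 R  0  0  0  0  0  0  0  0  0  0  0  0  0
 R  0  0  0  0  0  0  0  0  0  0  0  0  0
 N  0  0  0  0  0  1  1  1  1  1  1  1  1
 N  0  0  0  0  0  1  1  1  1  1  1  1  1
 P  0  0  0  0  0  1  1  1  1  1  1  1  2
 B  0  0  0  0  0  1  1  1  1  1  1  2  2
 J  0  1  1  1  1  1  2  2  2  2  2  2  2
 P  0  1  1  1  1  1  2  2  2  2  2  2  3
 R  0  1  1  1  1  1  2  2  2  2  2  2  3
 B  0  1  1  1  1  1  2  2  2  2  2  3  3
 J  0  1  2  2  2  2  2  3  3  3  3  3  3
 J  0  1  2  2  2  2  3  3  3  3  4  4  4
dp[12][12] = 4. One LCS (by backtracking along matches): NJJJ.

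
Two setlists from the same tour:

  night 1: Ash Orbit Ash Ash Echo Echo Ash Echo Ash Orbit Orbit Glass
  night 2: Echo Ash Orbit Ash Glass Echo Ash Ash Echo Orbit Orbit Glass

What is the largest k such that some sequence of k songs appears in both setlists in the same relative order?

One common subsequence of length 9: Ash (night 1 #1, night 2 #2); then Orbit (night 1 #2, night 2 #3); then Ash (night 1 #3, night 2 #4); then Ash (night 1 #4, night 2 #7); then Ash (night 1 #7, night 2 #8); then Echo (night 1 #8, night 2 #9); then Orbit (night 1 #10, night 2 #10); then Orbit (night 1 #11, night 2 #11); then Glass (night 1 #12, night 2 #12). Since dp[12][12] = 9, nothing longer is possible.

9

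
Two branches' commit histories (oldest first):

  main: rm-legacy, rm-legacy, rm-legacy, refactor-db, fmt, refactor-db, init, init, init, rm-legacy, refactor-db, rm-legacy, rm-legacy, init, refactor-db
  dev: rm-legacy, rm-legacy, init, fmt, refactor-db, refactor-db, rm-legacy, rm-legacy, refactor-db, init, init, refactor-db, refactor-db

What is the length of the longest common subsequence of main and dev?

9

One common subsequence of length 9: rm-legacy at main[1]=dev[1]; then rm-legacy at main[2]=dev[2]; then fmt at main[5]=dev[4]; then refactor-db at main[6]=dev[5]; then refactor-db at main[11]=dev[6]; then rm-legacy at main[12]=dev[7]; then rm-legacy at main[13]=dev[8]; then init at main[14]=dev[11]; then refactor-db at main[15]=dev[13]. The LCS DP gives dp[15][13] = 9, so this is optimal.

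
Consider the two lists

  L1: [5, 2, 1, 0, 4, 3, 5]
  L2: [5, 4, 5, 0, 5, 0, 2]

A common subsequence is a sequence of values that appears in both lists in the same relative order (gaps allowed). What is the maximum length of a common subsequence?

3

Let dp[i][j] be the LCS length of the first i values of L1 and the first j values of L2. dp[i][j] = dp[i-1][j-1]+1 when the i-th and j-th values match, else max(dp[i-1][j], dp[i][j-1]).
    ·  5  4  5  0  5  0  2
 ·  0  0  0  0  0  0  0  0
 5  0  1  1  1  1  1  1  1
 2  0  1  1  1  1  1  1  2
 1  0  1  1  1  1  1  1  2
 0  0  1  1  1  2  2  2  2
 4  0  1  2  2  2  2  2  2
 3  0  1  2  2  2  2  2  2
 5  0  1  2  3  3  3  3  3
dp[7][7] = 3. One LCS (by backtracking along matches): 5, 0, 5.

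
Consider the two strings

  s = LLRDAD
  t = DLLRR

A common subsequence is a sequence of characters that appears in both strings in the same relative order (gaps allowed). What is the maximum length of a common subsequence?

One common subsequence of length 3: L at s[1]=t[2], L at s[2]=t[3], R at s[3]=t[5]. Since dp[6][5] = 3, nothing longer is possible.

3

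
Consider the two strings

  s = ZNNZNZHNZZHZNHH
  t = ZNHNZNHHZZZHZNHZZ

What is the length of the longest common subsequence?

Match Z at s[1]=t[1]; then N at s[2]=t[2]; then N at s[3]=t[4]; then Z at s[4]=t[5]; then N at s[5]=t[6]; then Z at s[6]=t[9]; then Z at s[9]=t[10]; then Z at s[10]=t[11]; then H at s[11]=t[12]; then Z at s[12]=t[13]; then N at s[13]=t[14]; then H at s[14]=t[15] — 12 characters in the same relative order in both. Since dp[15][17] = 12, nothing longer is possible.

12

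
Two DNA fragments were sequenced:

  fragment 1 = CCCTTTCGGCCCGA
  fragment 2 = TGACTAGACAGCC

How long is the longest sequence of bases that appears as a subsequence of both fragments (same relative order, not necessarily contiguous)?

6

One common subsequence of length 6: C at fragment 1[3]=fragment 2[4], T at fragment 1[4]=fragment 2[5], C at fragment 1[7]=fragment 2[9], G at fragment 1[9]=fragment 2[11], C at fragment 1[11]=fragment 2[12], C at fragment 1[12]=fragment 2[13]. The LCS DP gives dp[14][13] = 6, so this is optimal.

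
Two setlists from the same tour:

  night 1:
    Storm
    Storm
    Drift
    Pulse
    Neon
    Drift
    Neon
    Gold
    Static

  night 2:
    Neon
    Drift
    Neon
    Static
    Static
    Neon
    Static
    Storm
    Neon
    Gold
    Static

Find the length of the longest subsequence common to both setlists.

One common subsequence of length 5: Drift at night 1[3]=night 2[2]; then Neon at night 1[5]=night 2[6]; then Neon at night 1[7]=night 2[9]; then Gold at night 1[8]=night 2[10]; then Static at night 1[9]=night 2[11]. dp[9][11] = 5 confirms this is the maximum.

5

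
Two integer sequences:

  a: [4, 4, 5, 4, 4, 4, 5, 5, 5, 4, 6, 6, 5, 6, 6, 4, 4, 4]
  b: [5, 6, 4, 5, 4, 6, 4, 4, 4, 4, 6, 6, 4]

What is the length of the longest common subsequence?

9

Match 4 (a #1, b #3) → 4 (a #2, b #5) → 4 (a #4, b #7) → 4 (a #5, b #8) → 4 (a #6, b #9) → 4 (a #10, b #10) → 6 (a #14, b #11) → 6 (a #15, b #12) → 4 (a #18, b #13) — 9 values in the same relative order in both. The LCS DP gives dp[18][13] = 9, so this is optimal.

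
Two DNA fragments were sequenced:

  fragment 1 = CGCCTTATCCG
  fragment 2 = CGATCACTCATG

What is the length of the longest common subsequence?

Let dp[i][j] be the LCS length of the first i bases of fragment 1 and the first j bases of fragment 2. dp[i][j] = dp[i-1][j-1]+1 when the i-th and j-th bases match, else max(dp[i-1][j], dp[i][j-1]).
    ·  C  G  A  T  C  A  C  T  C  A  T  G
 ·  0  0  0  0  0  0  0  0  0  0  0  0  0
 C  0  1  1  1  1  1  1  1  1  1  1  1  1
 G  0  1  2  2  2  2  2  2  2  2  2  2  2
 C  0  1  2  2  2  3  3  3  3  3  3  3  3
 C  0  1  2  2  2  3  3  4  4  4  4  4  4
 T  0  1  2  2  3  3  3  4  5  5  5  5  5
 T  0  1  2  2  3  3  3  4  5  5  5  6  6
 A  0  1  2  3  3  3  4  4  5  5  6  6  6
 T  0  1  2  3  4  4  4  4  5  5  6  7  7
 C  0  1  2  3  4  5  5  5  5  6  6  7  7
 C  0  1  2  3  4  5  5  6  6  6  6  7  7
 G  0  1  2  3  4  5  5  6  6  6  6  7  8
dp[11][12] = 8. One LCS (by backtracking along matches): CGCCTATG.

8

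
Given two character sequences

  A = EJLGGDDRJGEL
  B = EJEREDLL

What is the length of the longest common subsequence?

Pick E at A[1]=B[1], J at A[2]=B[2], R at A[8]=B[4], E at A[11]=B[5], L at A[12]=B[8]; all 5 characters appear in both, in order. The LCS DP gives dp[12][8] = 5, so this is optimal.

5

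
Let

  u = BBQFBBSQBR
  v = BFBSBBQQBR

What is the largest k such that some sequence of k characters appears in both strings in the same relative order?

Let dp[i][j] be the LCS length of the first i characters of u and the first j characters of v. dp[i][j] = dp[i-1][j-1]+1 when the i-th and j-th characters match, else max(dp[i-1][j], dp[i][j-1]).
    ·  B  F  B  S  B  B  Q  Q  B  R
 ·  0  0  0  0  0  0  0  0  0  0  0
 B  0  1  1  1  1  1  1  1  1  1  1
 B  0  1  1  2  2  2  2  2  2  2  2
 Q  0  1  1  2  2  2  2  3  3  3  3
 F  0  1  2  2  2  2  2  3  3  3  3
 B  0  1  2  3  3  3  3  3  3  4  4
 B  0  1  2  3  3  4  4  4  4  4  4
 S  0  1  2  3  4  4  4  4  4  4  4
 Q  0  1  2  3  4  4  4  5  5  5  5
 B  0  1  2  3  4  5  5  5  5  6  6
 R  0  1  2  3  4  5  5  5  5  6  7
dp[10][10] = 7. One LCS (by backtracking along matches): BBBBQBR.

7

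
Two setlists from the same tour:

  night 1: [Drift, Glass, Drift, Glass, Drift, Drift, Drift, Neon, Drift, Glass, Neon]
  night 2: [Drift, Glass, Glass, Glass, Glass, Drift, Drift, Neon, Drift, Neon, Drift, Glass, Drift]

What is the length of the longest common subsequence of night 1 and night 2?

Match Drift at night 1[1]=night 2[1], Glass at night 1[2]=night 2[4], Glass at night 1[4]=night 2[5], Drift at night 1[5]=night 2[6], Drift at night 1[6]=night 2[7], Drift at night 1[7]=night 2[9], Neon at night 1[8]=night 2[10], Drift at night 1[9]=night 2[11], Glass at night 1[10]=night 2[12] — 9 songs in the same relative order in both, and the DP table's final entry dp[11][13] is also 9, so no common subsequence is longer.

9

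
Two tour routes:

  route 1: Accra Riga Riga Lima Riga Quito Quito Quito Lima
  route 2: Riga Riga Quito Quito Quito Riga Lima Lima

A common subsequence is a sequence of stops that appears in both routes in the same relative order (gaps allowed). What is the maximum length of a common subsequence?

Taking Riga (route 1 #3, route 2 #1); then Riga (route 1 #5, route 2 #2); then Quito (route 1 #6, route 2 #3); then Quito (route 1 #7, route 2 #4); then Quito (route 1 #8, route 2 #5); then Lima (route 1 #9, route 2 #8) gives a common subsequence of length 6. dp[9][8] = 6 confirms this is the maximum.

6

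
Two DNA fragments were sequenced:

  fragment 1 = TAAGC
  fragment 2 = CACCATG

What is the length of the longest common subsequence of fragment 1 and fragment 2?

Match A (fragment 1 #2, fragment 2 #2) → A (fragment 1 #3, fragment 2 #5) → G (fragment 1 #4, fragment 2 #7) — 3 bases in the same relative order in both. Since dp[5][7] = 3, nothing longer is possible.

3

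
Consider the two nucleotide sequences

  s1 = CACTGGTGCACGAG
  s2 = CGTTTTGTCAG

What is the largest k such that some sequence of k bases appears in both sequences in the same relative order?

Pick C [1,1]; then T [4,6]; then G [6,7]; then T [7,8]; then C [11,9]; then A [13,10]; then G [14,11]; all 7 bases appear in both, in order, and the DP table's final entry dp[14][11] is also 7, so no common subsequence is longer.

7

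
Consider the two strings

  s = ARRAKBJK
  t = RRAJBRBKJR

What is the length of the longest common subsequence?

5

Let dp[i][j] be the LCS length of the first i characters of s and the first j characters of t. dp[i][j] = dp[i-1][j-1]+1 when the i-th and j-th characters match, else max(dp[i-1][j], dp[i][j-1]).
    ·  R  R  A  J  B  R  B  K  J  R
 ·  0  0  0  0  0  0  0  0  0  0  0
 A  0  0  0  1  1  1  1  1  1  1  1
 R  0  1  1  1  1  1  2  2  2  2  2
 R  0  1  2  2  2  2  2  2  2  2  3
 A  0  1  2  3  3  3  3  3  3  3  3
 K  0  1  2  3  3  3  3  3  4  4  4
 B  0  1  2  3  3  4  4  4  4  4  4
 J  0  1  2  3  4  4  4  4  4  5  5
 K  0  1  2  3  4  4  4  4  5  5  5
dp[8][10] = 5. One LCS (by backtracking along matches): RRAKJ.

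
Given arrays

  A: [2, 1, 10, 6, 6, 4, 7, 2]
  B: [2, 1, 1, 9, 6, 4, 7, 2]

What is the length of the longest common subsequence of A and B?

6

One common subsequence of length 6: 2 at A[1]=B[1], 1 at A[2]=B[3], 6 at A[5]=B[5], 4 at A[6]=B[6], 7 at A[7]=B[7], 2 at A[8]=B[8]. Since dp[8][8] = 6, nothing longer is possible.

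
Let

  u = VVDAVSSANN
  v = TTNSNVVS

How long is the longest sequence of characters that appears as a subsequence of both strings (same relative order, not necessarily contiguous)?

3

One common subsequence of length 3: V [2,6]; then V [5,7]; then S [7,8], and the DP table's final entry dp[10][8] is also 3, so no common subsequence is longer.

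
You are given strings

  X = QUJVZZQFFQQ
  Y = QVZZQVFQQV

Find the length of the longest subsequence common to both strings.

8

One common subsequence of length 8: Q (X #1, Y #1), V (X #4, Y #2), Z (X #5, Y #3), Z (X #6, Y #4), Q (X #7, Y #5), F (X #9, Y #7), Q (X #10, Y #8), Q (X #11, Y #9). Since dp[11][10] = 8, nothing longer is possible.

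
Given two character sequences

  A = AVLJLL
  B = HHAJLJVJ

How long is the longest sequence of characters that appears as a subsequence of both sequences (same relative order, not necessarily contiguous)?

3

Taking A [1,3], then V [2,7], then J [4,8] gives a common subsequence of length 3. Since dp[6][8] = 3, nothing longer is possible.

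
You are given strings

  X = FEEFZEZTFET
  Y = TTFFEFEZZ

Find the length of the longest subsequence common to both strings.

Taking F (X #1, Y #4); then E (X #2, Y #5); then E (X #3, Y #7); then Z (X #5, Y #8); then Z (X #7, Y #9) gives a common subsequence of length 5, and the DP table's final entry dp[11][9] is also 5, so no common subsequence is longer.

5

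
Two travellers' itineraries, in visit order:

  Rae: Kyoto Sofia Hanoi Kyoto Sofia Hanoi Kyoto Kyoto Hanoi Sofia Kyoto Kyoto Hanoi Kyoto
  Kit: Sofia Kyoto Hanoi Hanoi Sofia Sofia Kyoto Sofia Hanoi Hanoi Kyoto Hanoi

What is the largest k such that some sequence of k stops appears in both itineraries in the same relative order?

Match Kyoto [1,2] → Sofia [2,6] → Kyoto [4,7] → Sofia [5,8] → Hanoi [6,9] → Hanoi [9,10] → Kyoto [12,11] → Hanoi [13,12] — 8 stops in the same relative order in both, and the DP table's final entry dp[14][12] is also 8, so no common subsequence is longer.

8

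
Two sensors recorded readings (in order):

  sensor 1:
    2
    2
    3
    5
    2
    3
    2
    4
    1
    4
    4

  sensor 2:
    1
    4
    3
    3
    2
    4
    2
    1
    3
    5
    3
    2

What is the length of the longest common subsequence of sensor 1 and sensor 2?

6

Let dp[i][j] be the LCS length of the first i values of sensor 1 and the first j values of sensor 2. dp[i][j] = dp[i-1][j-1]+1 when the i-th and j-th values match, else max(dp[i-1][j], dp[i][j-1]).
    ·  1  4  3  3  2  4  2  1  3  5  3  2
 ·  0  0  0  0  0  0  0  0  0  0  0  0  0
 2  0  0  0  0  0  1  1  1  1  1  1  1  1
 2  0  0  0  0  0  1  1  2  2  2  2  2  2
 3  0  0  0  1  1  1  1  2  2  3  3  3  3
 5  0  0  0  1  1  1  1  2  2  3  4  4  4
 2  0  0  0  1  1  2  2  2  2  3  4  4  5
 3  0  0  0  1  2  2  2  2  2  3  4  5  5
 2  0  0  0  1  2  3  3  3  3  3  4  5  6
 4  0  0  1  1  2  3  4  4  4  4  4  5  6
 1  0  1  1  1  2  3  4  4  5  5  5  5  6
 4  0  1  2  2  2  3  4  4  5  5  5  5  6
 4  0  1  2  2  2  3  4  4  5  5  5  5  6
dp[11][12] = 6. One LCS (by backtracking along matches): 2, 2, 3, 5, 3, 2.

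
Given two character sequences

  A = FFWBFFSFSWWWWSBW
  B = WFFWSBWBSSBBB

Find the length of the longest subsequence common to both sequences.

Match F at A[1]=B[2]; then F at A[2]=B[3]; then W at A[3]=B[7]; then B at A[4]=B[8]; then S at A[7]=B[9]; then S at A[9]=B[10]; then B at A[15]=B[13] — 7 characters in the same relative order in both. Since dp[16][13] = 7, nothing longer is possible.

7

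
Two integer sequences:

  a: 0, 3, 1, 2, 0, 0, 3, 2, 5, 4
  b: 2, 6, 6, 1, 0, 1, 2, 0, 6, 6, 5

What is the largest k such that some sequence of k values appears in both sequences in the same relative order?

5

Pick 0 at a[1]=b[5], then 1 at a[3]=b[6], then 2 at a[4]=b[7], then 0 at a[5]=b[8], then 5 at a[9]=b[11]; all 5 values appear in both, in order. Since dp[10][11] = 5, nothing longer is possible.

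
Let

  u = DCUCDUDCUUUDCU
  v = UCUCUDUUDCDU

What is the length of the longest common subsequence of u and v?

Taking C (u #2, v #2); then U (u #3, v #3); then C (u #4, v #4); then U (u #6, v #5); then D (u #7, v #6); then U (u #10, v #7); then U (u #11, v #8); then D (u #12, v #9); then C (u #13, v #10); then U (u #14, v #12) gives a common subsequence of length 10. Since dp[14][12] = 10, nothing longer is possible.

10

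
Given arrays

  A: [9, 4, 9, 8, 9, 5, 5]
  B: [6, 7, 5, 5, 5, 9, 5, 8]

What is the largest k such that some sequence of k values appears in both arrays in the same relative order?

Taking 9 (A #1, B #6) → 8 (A #4, B #8) gives a common subsequence of length 2. Since dp[7][8] = 2, nothing longer is possible.

2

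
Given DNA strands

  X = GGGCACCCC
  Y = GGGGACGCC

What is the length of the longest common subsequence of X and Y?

7

Taking G (X #1, Y #2), then G (X #2, Y #3), then G (X #3, Y #4), then A (X #5, Y #5), then C (X #6, Y #6), then C (X #8, Y #8), then C (X #9, Y #9) gives a common subsequence of length 7. Since dp[9][9] = 7, nothing longer is possible.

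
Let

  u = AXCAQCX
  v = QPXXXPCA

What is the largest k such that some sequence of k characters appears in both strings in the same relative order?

Let dp[i][j] be the LCS length of the first i characters of u and the first j characters of v. dp[i][j] = dp[i-1][j-1]+1 when the i-th and j-th characters match, else max(dp[i-1][j], dp[i][j-1]).
    ·  Q  P  X  X  X  P  C  A
 ·  0  0  0  0  0  0  0  0  0
 A  0  0  0  0  0  0  0  0  1
 X  0  0  0  1  1  1  1  1  1
 C  0  0  0  1  1  1  1  2  2
 A  0  0  0  1  1  1  1  2  3
 Q  0  1  1  1  1  1  1  2  3
 C  0  1  1  1  1  1  1  2  3
 X  0  1  1  2  2  2  2  2  3
dp[7][8] = 3. One LCS (by backtracking along matches): XCA.

3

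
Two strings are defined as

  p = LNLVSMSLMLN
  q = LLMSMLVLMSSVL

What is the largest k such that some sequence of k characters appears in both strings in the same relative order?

Let dp[i][j] be the LCS length of the first i characters of p and the first j characters of q. dp[i][j] = dp[i-1][j-1]+1 when the i-th and j-th characters match, else max(dp[i-1][j], dp[i][j-1]).
    ·  L  L  M  S  M  L  V  L  M  S  S  V  L
 ·  0  0  0  0  0  0  0  0  0  0  0  0  0  0
 L  0  1  1  1  1  1  1  1  1  1  1  1  1  1
 N  0  1  1  1  1  1  1  1  1  1  1  1  1  1
 L  0  1  2  2  2  2  2  2  2  2  2  2  2  2
 V  0  1  2  2  2  2  2  3  3  3  3  3  3  3
 S  0  1  2  2  3  3  3  3  3  3  4  4  4  4
 M  0  1  2  3  3  4  4  4  4  4  4  4  4  4
 S  0  1  2  3  4  4  4  4  4  4  5  5  5  5
 L  0  1  2  3  4  4  5  5  5  5  5  5  5  6
 M  0  1  2  3  4  5  5  5  5  6  6  6  6  6
 L  0  1  2  3  4  5  6  6  6  6  6  6  6  7
 N  0  1  2  3  4  5  6  6  6  6  6  6  6  7
dp[11][13] = 7. One LCS (by backtracking along matches): LLSMLML.

7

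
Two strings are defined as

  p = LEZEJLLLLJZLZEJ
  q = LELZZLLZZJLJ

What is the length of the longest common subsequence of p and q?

8

Pick L [1,1], E [2,2], Z [3,5], L [6,6], L [7,7], J [10,10], L [12,11], J [15,12]; all 8 characters appear in both, in order. The LCS DP gives dp[15][12] = 8, so this is optimal.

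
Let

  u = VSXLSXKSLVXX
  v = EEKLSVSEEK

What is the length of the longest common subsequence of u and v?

Taking V at u[1]=v[6], S at u[2]=v[7], K at u[7]=v[10] gives a common subsequence of length 3. dp[12][10] = 3 confirms this is the maximum.

3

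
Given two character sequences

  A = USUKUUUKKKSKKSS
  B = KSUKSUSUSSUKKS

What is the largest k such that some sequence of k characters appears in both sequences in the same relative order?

9

Match S (A #2, B #2), then U (A #3, B #3), then K (A #4, B #4), then U (A #5, B #6), then U (A #6, B #8), then U (A #7, B #11), then K (A #12, B #12), then K (A #13, B #13), then S (A #15, B #14) — 9 characters in the same relative order in both. dp[15][14] = 9 confirms this is the maximum.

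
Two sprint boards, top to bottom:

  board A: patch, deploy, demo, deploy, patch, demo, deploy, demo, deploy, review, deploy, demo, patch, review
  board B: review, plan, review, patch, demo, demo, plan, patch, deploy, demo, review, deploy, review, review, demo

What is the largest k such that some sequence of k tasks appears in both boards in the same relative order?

8

Taking patch [1,4] → demo [3,6] → patch [5,8] → deploy [7,9] → demo [8,10] → deploy [9,12] → review [10,14] → demo [12,15] gives a common subsequence of length 8, and the DP table's final entry dp[14][15] is also 8, so no common subsequence is longer.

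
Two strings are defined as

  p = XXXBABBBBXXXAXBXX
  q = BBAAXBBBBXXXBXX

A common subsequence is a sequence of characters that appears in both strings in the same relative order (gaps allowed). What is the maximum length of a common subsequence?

One common subsequence of length 12: B (p #4, q #2); then A (p #5, q #4); then B (p #6, q #6); then B (p #7, q #7); then B (p #8, q #8); then B (p #9, q #9); then X (p #11, q #10); then X (p #12, q #11); then X (p #14, q #12); then B (p #15, q #13); then X (p #16, q #14); then X (p #17, q #15), and the DP table's final entry dp[17][15] is also 12, so no common subsequence is longer.

12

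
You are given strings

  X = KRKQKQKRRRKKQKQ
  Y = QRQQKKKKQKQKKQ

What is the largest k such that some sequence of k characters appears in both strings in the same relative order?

Pick R (X #2, Y #2), K (X #3, Y #5), K (X #5, Y #6), K (X #7, Y #7), K (X #11, Y #8), K (X #12, Y #10), Q (X #13, Y #11), K (X #14, Y #13), Q (X #15, Y #14); all 9 characters appear in both, in order. Since dp[15][14] = 9, nothing longer is possible.

9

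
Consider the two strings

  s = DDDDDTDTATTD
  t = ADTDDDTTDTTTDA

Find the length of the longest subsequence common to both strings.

10

Taking D at s[1]=t[2], D at s[2]=t[4], D at s[3]=t[5], D at s[4]=t[6], T at s[6]=t[8], D at s[7]=t[9], T at s[8]=t[10], T at s[10]=t[11], T at s[11]=t[12], D at s[12]=t[13] gives a common subsequence of length 10. dp[12][14] = 10 confirms this is the maximum.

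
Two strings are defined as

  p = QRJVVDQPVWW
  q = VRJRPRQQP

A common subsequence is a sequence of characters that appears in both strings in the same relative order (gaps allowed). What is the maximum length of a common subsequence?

Let dp[i][j] be the LCS length of the first i characters of p and the first j characters of q. dp[i][j] = dp[i-1][j-1]+1 when the i-th and j-th characters match, else max(dp[i-1][j], dp[i][j-1]).
    ·  V  R  J  R  P  R  Q  Q  P
 ·  0  0  0  0  0  0  0  0  0  0
 Q  0  0  0  0  0  0  0  1  1  1
 R  0  0  1  1  1  1  1  1  1  1
 J  0  0  1  2  2  2  2  2  2  2
 V  0  1  1  2  2  2  2  2  2  2
 V  0  1  1  2  2  2  2  2  2  2
 D  0  1  1  2  2  2  2  2  2  2
 Q  0  1  1  2  2  2  2  3  3  3
 P  0  1  1  2  2  3  3  3  3  4
 V  0  1  1  2  2  3  3  3  3  4
 W  0  1  1  2  2  3  3  3  3  4
 W  0  1  1  2  2  3  3  3  3  4
dp[11][9] = 4. One LCS (by backtracking along matches): RJQP.

4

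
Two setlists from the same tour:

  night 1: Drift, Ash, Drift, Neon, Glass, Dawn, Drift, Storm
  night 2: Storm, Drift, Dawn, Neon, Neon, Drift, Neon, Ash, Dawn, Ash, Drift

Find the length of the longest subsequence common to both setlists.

5

Match Drift [1,2], Drift [3,6], Neon [4,7], Dawn [6,9], Drift [7,11] — 5 songs in the same relative order in both. dp[8][11] = 5 confirms this is the maximum.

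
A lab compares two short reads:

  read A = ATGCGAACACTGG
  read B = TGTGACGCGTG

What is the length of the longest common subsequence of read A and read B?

8

Let dp[i][j] be the LCS length of the first i bases of read A and the first j bases of read B. dp[i][j] = dp[i-1][j-1]+1 when the i-th and j-th bases match, else max(dp[i-1][j], dp[i][j-1]).
    ·  T  G  T  G  A  C  G  C  G  T  G
 ·  0  0  0  0  0  0  0  0  0  0  0  0
 A  0  0  0  0  0  1  1  1  1  1  1  1
 T  0  1  1  1  1  1  1  1  1  1  2  2
 G  0  1  2  2  2  2  2  2  2  2  2  3
 C  0  1  2  2  2  2  3  3  3  3  3  3
 G  0  1  2  2  3  3  3  4  4  4  4  4
 A  0  1  2  2  3  4  4  4  4  4  4  4
 A  0  1  2  2  3  4  4  4  4  4  4  4
 C  0  1  2  2  3  4  5  5  5  5  5  5
 A  0  1  2  2  3  4  5  5  5  5  5  5
 C  0  1  2  2  3  4  5  5  6  6  6  6
 T  0  1  2  3  3  4  5  5  6  6  7  7
 G  0  1  2  3  4  4  5  6  6  7  7  8
 G  0  1  2  3  4  4  5  6  6  7  7  8
dp[13][11] = 8. One LCS (by backtracking along matches): TGGACCTG.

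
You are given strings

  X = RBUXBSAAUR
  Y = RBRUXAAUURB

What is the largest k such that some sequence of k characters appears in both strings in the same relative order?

8

Let dp[i][j] be the LCS length of the first i characters of X and the first j characters of Y. dp[i][j] = dp[i-1][j-1]+1 when the i-th and j-th characters match, else max(dp[i-1][j], dp[i][j-1]).
    ·  R  B  R  U  X  A  A  U  U  R  B
 ·  0  0  0  0  0  0  0  0  0  0  0  0
 R  0  1  1  1  1  1  1  1  1  1  1  1
 B  0  1  2  2  2  2  2  2  2  2  2  2
 U  0  1  2  2  3  3  3  3  3  3  3  3
 X  0  1  2  2  3  4  4  4  4  4  4  4
 B  0  1  2  2  3  4  4  4  4  4  4  5
 S  0  1  2  2  3  4  4  4  4  4  4  5
 A  0  1  2  2  3  4  5  5  5  5  5  5
 A  0  1  2  2  3  4  5  6  6  6  6  6
 U  0  1  2  2  3  4  5  6  7  7  7  7
 R  0  1  2  3  3  4  5  6  7  7  8  8
dp[10][11] = 8. One LCS (by backtracking along matches): RBUXAAUR.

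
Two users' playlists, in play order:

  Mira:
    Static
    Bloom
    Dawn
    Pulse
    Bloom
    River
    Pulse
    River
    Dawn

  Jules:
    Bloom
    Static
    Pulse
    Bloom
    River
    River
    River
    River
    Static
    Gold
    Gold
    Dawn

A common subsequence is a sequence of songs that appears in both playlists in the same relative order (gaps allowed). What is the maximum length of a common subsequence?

6

Taking Static [1,2], Pulse [4,3], Bloom [5,4], River [6,7], River [8,8], Dawn [9,12] gives a common subsequence of length 6. The LCS DP gives dp[9][12] = 6, so this is optimal.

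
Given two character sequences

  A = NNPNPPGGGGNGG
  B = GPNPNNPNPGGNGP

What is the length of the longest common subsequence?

Match N [1,5], then N [2,6], then P [3,7], then N [4,8], then P [6,9], then G [9,10], then G [10,11], then N [11,12], then G [12,13] — 9 characters in the same relative order in both. dp[13][14] = 9 confirms this is the maximum.

9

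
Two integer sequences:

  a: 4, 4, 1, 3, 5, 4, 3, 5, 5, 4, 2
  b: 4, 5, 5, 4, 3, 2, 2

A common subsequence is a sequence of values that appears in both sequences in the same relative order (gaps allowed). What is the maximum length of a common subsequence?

Let dp[i][j] be the LCS length of the first i values of a and the first j values of b. dp[i][j] = dp[i-1][j-1]+1 when the i-th and j-th values match, else max(dp[i-1][j], dp[i][j-1]).
    ·  4  5  5  4  3  2  2
 ·  0  0  0  0  0  0  0  0
 4  0  1  1  1  1  1  1  1
 4  0  1  1  1  2  2  2  2
 1  0  1  1  1  2  2  2  2
 3  0  1  1  1  2  3  3  3
 5  0  1  2  2  2  3  3  3
 4  0  1  2  2  3  3  3  3
 3  0  1  2  2  3  4  4  4
 5  0  1  2  3  3  4  4  4
 5  0  1  2  3  3  4  4  4
 4  0  1  2  3  4  4  4  4
 2  0  1  2  3  4  4  5  5
dp[11][7] = 5. One LCS (by backtracking along matches): 4, 5, 4, 3, 2.

5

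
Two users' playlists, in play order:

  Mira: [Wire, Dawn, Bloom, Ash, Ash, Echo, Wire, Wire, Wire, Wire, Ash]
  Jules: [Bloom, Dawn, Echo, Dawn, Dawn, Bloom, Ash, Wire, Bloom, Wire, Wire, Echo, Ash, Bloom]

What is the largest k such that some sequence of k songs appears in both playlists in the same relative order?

7

Match Dawn (Mira #2, Jules #5) → Bloom (Mira #3, Jules #6) → Ash (Mira #5, Jules #7) → Wire (Mira #7, Jules #8) → Wire (Mira #8, Jules #10) → Wire (Mira #9, Jules #11) → Ash (Mira #11, Jules #13) — 7 songs in the same relative order in both. dp[11][14] = 7 confirms this is the maximum.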